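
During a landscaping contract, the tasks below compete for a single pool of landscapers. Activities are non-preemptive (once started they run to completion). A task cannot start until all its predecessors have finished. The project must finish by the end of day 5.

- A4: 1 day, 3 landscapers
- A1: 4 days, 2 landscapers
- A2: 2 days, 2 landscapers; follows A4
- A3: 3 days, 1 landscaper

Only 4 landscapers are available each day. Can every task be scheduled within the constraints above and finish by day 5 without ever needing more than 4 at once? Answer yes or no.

Schedule A4@1, A1@2, A2@4, A3@1: d1:4  d2:3  d3:3  d4:4  d5:4 — peak 4 ≤ 4.

yes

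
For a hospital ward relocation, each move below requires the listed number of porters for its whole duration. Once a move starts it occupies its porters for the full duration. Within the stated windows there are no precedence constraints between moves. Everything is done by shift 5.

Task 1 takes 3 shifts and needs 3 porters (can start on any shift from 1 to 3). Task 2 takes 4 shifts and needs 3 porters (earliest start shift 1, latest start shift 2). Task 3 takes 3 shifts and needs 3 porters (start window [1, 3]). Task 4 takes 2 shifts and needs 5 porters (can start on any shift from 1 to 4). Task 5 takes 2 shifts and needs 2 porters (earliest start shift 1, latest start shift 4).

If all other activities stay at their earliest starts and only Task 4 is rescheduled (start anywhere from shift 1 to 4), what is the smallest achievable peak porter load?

11

Task 4@1: s1:16  s2:16  s3:9  s4:3  s5:0 → peak 16
Task 4@2: s1:11  s2:16  s3:14  s4:3  s5:0 → peak 16
Task 4@3: s1:11  s2:11  s3:14  s4:8  s5:0 → peak 14
Task 4@4: s1:11  s2:11  s3:9  s4:8  s5:5 → peak 11
Best is Task 4@4, peak 11.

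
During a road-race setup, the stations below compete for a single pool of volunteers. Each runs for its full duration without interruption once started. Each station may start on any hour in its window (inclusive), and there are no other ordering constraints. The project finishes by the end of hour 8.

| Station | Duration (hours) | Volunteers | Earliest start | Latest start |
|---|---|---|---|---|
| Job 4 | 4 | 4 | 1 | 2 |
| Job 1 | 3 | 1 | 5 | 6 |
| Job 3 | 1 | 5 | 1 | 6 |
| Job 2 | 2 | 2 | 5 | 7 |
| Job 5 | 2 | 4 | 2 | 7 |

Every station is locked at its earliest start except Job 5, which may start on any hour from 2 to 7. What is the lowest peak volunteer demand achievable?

9

Job 5@2: h1:9  h2:8  h3:8  h4:4  h5:3  h6:3  h7:1  h8:0 → peak 9
Job 5@3: h1:9  h2:4  h3:8  h4:8  h5:3  h6:3  h7:1  h8:0 → peak 9
Job 5@4: h1:9  h2:4  h3:4  h4:8  h5:7  h6:3  h7:1  h8:0 → peak 9
Job 5@5: h1:9  h2:4  h3:4  h4:4  h5:7  h6:7  h7:1  h8:0 → peak 9
Job 5@6: h1:9  h2:4  h3:4  h4:4  h5:3  h6:7  h7:5  h8:0 → peak 9
Job 5@7: h1:9  h2:4  h3:4  h4:4  h5:3  h6:3  h7:5  h8:4 → peak 9
Best is Job 5@2, peak 9.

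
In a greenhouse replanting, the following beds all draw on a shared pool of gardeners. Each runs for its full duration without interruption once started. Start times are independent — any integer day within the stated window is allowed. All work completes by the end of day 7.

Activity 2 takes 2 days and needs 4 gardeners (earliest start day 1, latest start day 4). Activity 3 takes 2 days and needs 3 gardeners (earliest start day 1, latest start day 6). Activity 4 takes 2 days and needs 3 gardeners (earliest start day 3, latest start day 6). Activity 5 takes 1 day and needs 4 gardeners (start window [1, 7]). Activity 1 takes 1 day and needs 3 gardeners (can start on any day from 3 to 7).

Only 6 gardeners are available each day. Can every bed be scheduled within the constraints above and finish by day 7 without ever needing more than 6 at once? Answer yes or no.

yes

Schedule Activity 2@1, Activity 3@3, Activity 4@3, Activity 5@5, Activity 1@6: d1:4  d2:4  d3:6  d4:6  d5:4  d6:3  d7:0 — peak 6 ≤ 6.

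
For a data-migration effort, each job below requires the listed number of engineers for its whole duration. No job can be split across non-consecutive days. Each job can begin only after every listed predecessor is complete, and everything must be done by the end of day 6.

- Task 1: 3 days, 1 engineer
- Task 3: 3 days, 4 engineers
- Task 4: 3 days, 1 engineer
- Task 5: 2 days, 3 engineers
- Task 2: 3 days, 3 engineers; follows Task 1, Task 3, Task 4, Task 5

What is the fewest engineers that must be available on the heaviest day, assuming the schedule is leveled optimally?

9

Schedule Task 1@1, Task 3@1, Task 4@1, Task 5@1, Task 2@4: d1:9  d2:9  d3:6  d4:3  d5:3  d6:3 — peak 9.
No arrangement of the 2 feasible schedules does better.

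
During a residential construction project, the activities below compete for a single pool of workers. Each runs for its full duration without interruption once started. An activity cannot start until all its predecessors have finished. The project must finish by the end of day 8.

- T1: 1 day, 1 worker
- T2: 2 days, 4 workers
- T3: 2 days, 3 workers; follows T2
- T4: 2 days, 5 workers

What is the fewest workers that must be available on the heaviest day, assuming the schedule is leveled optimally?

5

Early-start (T1@1, T2@1, T3@3, T4@1) gives peak 10: d1:10  d2:9  d3:3  d4:3  d5:0  d6:0  d7:0  d8:0.
Shift T4→5.
Schedule T1@1, T2@1, T3@3, T4@5: d1:5  d2:4  d3:3  d4:3  d5:5  d6:5  d7:0  d8:0 — peak 5.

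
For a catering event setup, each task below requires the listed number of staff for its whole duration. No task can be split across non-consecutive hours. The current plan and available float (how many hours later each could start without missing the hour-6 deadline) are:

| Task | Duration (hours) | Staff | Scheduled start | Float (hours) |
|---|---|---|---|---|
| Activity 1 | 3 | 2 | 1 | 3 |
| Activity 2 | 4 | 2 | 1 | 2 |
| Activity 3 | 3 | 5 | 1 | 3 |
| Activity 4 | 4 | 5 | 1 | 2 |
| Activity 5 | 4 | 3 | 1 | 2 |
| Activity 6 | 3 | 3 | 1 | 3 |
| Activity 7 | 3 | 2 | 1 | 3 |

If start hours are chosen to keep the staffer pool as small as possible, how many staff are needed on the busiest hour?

Early-start (Activity 1@1, Activity 2@1, Activity 3@1, Activity 4@1, Activity 5@1, Activity 6@1, Activity 7@1) gives peak 22: h1:22  h2:22  h3:22  h4:10  h5:0  h6:0.
Shift Activity 6→4, Activity 7→4.
Schedule Activity 1@1, Activity 2@1, Activity 3@1, Activity 4@1, Activity 5@1, Activity 6@4, Activity 7@4: h1:17  h2:17  h3:17  h4:15  h5:5  h6:5 — peak 17.

17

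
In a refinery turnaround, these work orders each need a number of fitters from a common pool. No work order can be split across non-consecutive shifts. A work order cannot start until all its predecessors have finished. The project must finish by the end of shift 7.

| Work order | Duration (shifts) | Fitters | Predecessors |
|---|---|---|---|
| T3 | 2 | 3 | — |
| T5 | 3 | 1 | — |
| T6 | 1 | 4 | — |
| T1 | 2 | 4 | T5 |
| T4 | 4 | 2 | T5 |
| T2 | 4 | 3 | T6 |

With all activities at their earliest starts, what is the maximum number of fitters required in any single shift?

Early-start schedule: T3@1, T5@1, T6@1, T1@4, T4@4, T2@2.
Load per shift: shift 1: 8, shift 2: 7, shift 3: 4, shift 4: 9, shift 5: 9, shift 6: 2, shift 7: 2.
Peak is 9.

9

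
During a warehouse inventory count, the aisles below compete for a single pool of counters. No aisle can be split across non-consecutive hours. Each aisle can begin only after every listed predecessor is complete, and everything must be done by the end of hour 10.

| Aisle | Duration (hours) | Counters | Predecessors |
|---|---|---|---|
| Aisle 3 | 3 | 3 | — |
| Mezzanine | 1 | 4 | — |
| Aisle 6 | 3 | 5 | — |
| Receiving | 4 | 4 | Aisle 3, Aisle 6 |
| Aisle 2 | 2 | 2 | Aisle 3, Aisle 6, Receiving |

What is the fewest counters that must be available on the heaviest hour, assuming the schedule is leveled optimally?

Early-start (Aisle 3@1, Mezzanine@1, Aisle 6@1, Receiving@4, Aisle 2@8) gives peak 12: h1:12  h2:8  h3:8  h4:4  h5:4  h6:4  h7:4  h8:2  h9:2  h10:0.
Shift Aisle 6→2, Receiving→5, Aisle 2→9.
Schedule Aisle 3@1, Mezzanine@1, Aisle 6@2, Receiving@5, Aisle 2@9: h1:7  h2:8  h3:8  h4:5  h5:4  h6:4  h7:4  h8:4  h9:2  h10:2 — peak 8.

8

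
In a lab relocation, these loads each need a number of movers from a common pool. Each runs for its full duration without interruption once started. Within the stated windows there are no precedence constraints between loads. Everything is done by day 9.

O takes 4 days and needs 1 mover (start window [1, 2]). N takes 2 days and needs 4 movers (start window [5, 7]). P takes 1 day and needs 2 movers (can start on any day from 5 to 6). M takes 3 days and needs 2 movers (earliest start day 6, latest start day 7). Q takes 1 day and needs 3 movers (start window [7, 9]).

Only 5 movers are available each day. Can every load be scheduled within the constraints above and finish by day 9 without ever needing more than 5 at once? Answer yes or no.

no

The minimum achievable peak is 6; 5 < 6, so no feasible schedule stays within the cap.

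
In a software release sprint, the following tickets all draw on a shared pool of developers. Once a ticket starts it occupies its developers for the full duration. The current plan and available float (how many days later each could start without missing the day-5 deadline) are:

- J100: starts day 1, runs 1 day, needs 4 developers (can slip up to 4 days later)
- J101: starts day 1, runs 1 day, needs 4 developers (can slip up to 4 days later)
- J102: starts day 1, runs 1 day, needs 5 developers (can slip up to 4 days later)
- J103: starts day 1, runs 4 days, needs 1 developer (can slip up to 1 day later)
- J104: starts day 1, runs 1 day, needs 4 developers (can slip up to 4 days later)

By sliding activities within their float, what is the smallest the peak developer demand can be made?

Early-start (J100@1, J101@1, J102@1, J103@1, J104@1) gives peak 18: d1:18  d2:1  d3:1  d4:1  d5:0.
Shift J101→2, J102→5, J104→3.
Schedule J100@1, J101@2, J102@5, J103@1, J104@3: d1:5  d2:5  d3:5  d4:1  d5:5 — peak 5.
Total developer-days = 21 over 5 days ⇒ peak ≥ ⌈21/5⌉ = 5, so 5 is optimal.

5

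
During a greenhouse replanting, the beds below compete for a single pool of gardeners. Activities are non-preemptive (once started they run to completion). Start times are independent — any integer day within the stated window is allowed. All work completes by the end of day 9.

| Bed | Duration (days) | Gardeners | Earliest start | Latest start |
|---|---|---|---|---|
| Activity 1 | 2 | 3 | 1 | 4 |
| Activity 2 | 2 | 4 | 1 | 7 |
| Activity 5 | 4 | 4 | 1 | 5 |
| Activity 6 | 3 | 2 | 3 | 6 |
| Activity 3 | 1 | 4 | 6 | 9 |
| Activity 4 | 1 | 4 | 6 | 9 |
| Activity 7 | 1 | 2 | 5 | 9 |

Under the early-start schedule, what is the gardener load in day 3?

At early start, day 3 has: Activity 5, Activity 6.
Demand: 4 + 2 = 6.

6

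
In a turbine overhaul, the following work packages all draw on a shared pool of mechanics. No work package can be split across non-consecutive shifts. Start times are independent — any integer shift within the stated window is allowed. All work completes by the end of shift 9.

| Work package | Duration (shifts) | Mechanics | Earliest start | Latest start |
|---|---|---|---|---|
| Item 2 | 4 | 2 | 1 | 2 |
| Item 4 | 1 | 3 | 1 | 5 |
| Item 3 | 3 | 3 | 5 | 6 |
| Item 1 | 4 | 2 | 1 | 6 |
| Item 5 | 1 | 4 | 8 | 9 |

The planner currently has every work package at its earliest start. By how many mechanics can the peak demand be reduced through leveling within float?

3

Early-start peak: s1:7  s2:4  s3:4  s4:4  s5:3  s6:3  s7:3  s8:4  s9:0 ⇒ 7.
Leveled (Item 2@1, Item 4@5, Item 3@6, Item 1@1, Item 5@9): s1:4  s2:4  s3:4  s4:4  s5:3  s6:3  s7:3  s8:3  s9:4 ⇒ 4.
Reduction 7 − 4 = 3.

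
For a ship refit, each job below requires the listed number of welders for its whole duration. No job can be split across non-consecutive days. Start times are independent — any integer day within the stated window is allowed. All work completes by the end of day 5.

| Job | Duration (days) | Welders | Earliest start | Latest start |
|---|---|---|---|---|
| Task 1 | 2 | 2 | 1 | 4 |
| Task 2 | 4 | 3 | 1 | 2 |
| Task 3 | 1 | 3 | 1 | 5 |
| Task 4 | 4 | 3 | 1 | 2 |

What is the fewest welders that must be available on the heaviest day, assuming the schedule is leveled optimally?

8

Early-start (Task 1@1, Task 2@1, Task 3@1, Task 4@1) gives peak 11: d1:11  d2:8  d3:6  d4:6  d5:0.
Shift Task 4→2.
Schedule Task 1@1, Task 2@1, Task 3@1, Task 4@2: d1:8  d2:8  d3:6  d4:6  d5:3 — peak 8.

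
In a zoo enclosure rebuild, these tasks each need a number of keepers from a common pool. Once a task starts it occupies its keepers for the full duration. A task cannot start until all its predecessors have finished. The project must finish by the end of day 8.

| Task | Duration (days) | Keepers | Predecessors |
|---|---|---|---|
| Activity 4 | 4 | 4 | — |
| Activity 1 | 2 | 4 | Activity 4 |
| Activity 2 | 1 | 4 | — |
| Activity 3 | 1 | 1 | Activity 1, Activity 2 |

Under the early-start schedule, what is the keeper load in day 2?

4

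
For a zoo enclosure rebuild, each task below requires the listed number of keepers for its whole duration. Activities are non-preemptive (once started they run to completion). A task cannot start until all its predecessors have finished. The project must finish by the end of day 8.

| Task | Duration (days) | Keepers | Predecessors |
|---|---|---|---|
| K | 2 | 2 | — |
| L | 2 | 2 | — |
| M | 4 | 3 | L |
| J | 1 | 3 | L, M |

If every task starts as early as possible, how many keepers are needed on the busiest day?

4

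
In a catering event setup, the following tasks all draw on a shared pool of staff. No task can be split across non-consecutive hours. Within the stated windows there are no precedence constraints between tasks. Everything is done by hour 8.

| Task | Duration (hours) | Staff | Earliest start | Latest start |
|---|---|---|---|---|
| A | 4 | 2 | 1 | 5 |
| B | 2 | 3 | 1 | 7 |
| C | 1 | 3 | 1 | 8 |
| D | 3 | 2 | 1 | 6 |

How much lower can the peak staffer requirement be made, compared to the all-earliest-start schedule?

Early-start peak: h1:10  h2:7  h3:4  h4:2  h5:0  h6:0  h7:0  h8:0 ⇒ 10.
Leveled (A@1, B@5, C@7, D@1): h1:4  h2:4  h3:4  h4:2  h5:3  h6:3  h7:3  h8:0 ⇒ 4.
Reduction 10 − 4 = 6.

6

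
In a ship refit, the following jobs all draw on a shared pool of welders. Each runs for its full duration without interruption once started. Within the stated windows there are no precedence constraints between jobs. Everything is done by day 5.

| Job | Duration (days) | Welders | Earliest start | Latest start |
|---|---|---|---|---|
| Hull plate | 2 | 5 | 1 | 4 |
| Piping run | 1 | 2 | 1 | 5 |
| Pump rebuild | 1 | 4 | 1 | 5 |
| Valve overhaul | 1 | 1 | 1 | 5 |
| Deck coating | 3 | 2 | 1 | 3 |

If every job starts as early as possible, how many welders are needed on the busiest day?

Early-start schedule: Hull plate@1, Piping run@1, Pump rebuild@1, Valve overhaul@1, Deck coating@1.
Load per day: day 1: 14, day 2: 7, day 3: 2, day 4: 0, day 5: 0.
Peak is 14.

14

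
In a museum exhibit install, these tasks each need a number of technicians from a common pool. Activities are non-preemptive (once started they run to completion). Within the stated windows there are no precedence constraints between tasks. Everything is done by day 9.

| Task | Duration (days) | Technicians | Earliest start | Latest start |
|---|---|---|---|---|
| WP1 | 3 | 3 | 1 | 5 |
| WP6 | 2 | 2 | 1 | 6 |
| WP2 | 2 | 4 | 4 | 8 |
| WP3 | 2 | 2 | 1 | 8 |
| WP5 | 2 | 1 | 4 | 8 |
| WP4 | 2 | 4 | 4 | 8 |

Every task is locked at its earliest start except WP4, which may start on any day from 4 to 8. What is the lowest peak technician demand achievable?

7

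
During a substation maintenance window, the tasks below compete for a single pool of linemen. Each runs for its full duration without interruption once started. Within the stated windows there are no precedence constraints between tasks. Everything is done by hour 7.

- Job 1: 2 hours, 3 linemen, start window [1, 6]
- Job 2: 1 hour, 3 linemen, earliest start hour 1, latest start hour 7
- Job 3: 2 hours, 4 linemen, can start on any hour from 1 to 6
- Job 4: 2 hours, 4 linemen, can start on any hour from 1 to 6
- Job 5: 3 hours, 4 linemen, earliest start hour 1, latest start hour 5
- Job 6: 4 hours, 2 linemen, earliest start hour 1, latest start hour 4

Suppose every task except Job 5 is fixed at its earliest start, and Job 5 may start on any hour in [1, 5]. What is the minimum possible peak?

Job 5@1: h1:20  h2:17  h3:6  h4:2  h5:0  h6:0  h7:0 → peak 20
Job 5@2: h1:16  h2:17  h3:6  h4:6  h5:0  h6:0  h7:0 → peak 17
Job 5@3: h1:16  h2:13  h3:6  h4:6  h5:4  h6:0  h7:0 → peak 16
Job 5@4: h1:16  h2:13  h3:2  h4:6  h5:4  h6:4  h7:0 → peak 16
Job 5@5: h1:16  h2:13  h3:2  h4:2  h5:4  h6:4  h7:4 → peak 16
Best is Job 5@3, peak 16.

16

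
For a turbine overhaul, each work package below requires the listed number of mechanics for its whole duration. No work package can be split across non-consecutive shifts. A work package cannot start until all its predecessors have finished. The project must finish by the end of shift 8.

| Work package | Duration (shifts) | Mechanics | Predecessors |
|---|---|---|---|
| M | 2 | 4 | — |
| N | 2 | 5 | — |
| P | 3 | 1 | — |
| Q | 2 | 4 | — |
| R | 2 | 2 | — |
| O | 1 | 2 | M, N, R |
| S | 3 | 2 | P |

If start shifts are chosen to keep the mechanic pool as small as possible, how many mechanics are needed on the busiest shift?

6

Early-start (M@1, N@1, P@1, Q@1, R@1, O@3, S@4) gives peak 16: s1:16  s2:16  s3:3  s4:2  s5:2  s6:2  s7:0  s8:0.
Shift N→3, Q→7, R→5, O→8, S→5.
Schedule M@1, N@3, P@1, Q@7, R@5, O@8, S@5: s1:5  s2:5  s3:6  s4:5  s5:4  s6:4  s7:6  s8:6 — peak 6.
Total mechanic-shifts = 41 over 8 shifts ⇒ peak ≥ ⌈41/8⌉ = 6, so 6 is optimal.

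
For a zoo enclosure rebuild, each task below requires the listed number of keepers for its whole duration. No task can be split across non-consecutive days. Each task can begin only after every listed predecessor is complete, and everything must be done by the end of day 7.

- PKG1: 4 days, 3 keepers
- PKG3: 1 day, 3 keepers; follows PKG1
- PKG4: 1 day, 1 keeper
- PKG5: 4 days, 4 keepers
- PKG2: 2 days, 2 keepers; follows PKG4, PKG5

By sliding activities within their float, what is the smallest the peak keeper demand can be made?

7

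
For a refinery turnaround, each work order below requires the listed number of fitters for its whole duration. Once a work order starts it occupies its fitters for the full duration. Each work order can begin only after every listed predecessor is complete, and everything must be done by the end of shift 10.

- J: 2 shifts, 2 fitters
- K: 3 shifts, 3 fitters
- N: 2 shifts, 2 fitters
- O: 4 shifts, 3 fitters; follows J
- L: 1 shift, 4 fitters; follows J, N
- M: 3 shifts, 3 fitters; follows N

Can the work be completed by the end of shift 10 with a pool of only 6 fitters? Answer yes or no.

yes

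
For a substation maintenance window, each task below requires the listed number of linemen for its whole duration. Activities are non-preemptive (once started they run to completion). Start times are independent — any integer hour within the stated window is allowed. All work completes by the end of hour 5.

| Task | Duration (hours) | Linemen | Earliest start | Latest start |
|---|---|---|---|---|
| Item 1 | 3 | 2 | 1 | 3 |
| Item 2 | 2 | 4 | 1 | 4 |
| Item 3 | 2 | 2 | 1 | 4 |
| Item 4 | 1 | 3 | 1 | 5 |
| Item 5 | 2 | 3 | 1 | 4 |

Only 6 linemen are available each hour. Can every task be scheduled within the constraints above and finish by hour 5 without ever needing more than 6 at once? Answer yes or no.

yes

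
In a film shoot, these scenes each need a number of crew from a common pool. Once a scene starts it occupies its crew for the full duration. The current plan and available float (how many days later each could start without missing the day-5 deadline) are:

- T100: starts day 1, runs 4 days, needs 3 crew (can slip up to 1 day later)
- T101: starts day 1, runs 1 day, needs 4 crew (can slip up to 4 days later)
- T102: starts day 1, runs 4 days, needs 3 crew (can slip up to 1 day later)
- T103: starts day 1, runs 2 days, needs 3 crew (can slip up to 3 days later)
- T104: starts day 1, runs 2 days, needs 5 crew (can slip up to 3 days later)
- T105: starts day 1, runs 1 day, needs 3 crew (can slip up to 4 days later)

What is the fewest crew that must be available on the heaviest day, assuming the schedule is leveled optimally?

Early-start (T100@1, T101@1, T102@1, T103@1, T104@1, T105@1) gives peak 21: d1:21  d2:14  d3:6  d4:6  d5:0.
Shift T103→2, T104→4, T105→5.
Schedule T100@1, T101@1, T102@1, T103@2, T104@4, T105@5: d1:10  d2:9  d3:9  d4:11  d5:8 — peak 11.

11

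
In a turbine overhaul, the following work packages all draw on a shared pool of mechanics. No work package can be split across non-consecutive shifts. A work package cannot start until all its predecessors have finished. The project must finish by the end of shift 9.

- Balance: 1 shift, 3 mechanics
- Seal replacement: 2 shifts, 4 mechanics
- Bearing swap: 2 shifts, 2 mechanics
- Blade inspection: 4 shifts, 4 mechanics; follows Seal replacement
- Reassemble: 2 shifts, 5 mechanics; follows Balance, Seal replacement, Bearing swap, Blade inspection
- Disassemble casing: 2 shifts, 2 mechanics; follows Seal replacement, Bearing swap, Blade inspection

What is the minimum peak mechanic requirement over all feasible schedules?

Early-start (Balance@1, Seal replacement@1, Bearing swap@1, Blade inspection@3, Reassemble@7, Disassemble casing@7) gives peak 9: s1:9  s2:6  s3:4  s4:4  s5:4  s6:4  s7:7  s8:7  s9:0.
Shift Bearing swap→2.
Schedule Balance@1, Seal replacement@1, Bearing swap@2, Blade inspection@3, Reassemble@7, Disassemble casing@7: s1:7  s2:6  s3:6  s4:4  s5:4  s6:4  s7:7  s8:7  s9:0 — peak 7.

7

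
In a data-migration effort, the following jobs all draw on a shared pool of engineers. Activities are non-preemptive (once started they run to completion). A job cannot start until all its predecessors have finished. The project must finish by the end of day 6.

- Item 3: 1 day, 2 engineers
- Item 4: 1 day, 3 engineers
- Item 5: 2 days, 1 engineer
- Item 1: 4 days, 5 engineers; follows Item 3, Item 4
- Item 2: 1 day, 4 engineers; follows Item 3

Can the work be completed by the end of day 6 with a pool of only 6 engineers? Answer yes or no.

yes

Schedule Item 3@1, Item 4@1, Item 5@1, Item 1@2, Item 2@6: d1:6  d2:6  d3:5  d4:5  d5:5  d6:4 — peak 6 ≤ 6.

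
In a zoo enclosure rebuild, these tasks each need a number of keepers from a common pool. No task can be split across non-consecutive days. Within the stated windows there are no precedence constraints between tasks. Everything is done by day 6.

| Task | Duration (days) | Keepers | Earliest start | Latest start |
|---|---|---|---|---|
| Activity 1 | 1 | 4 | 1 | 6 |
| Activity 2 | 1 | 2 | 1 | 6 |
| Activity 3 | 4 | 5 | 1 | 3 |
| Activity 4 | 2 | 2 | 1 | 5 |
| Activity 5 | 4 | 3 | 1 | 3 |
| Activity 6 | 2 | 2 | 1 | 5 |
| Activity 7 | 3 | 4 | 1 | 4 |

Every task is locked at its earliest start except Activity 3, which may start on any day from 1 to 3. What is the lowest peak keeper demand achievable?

Activity 3@1: d1:22  d2:16  d3:12  d4:8  d5:0  d6:0 → peak 22
Activity 3@2: d1:17  d2:16  d3:12  d4:8  d5:5  d6:0 → peak 17
Activity 3@3: d1:17  d2:11  d3:12  d4:8  d5:5  d6:5 → peak 17
Best is Activity 3@2, peak 17.

17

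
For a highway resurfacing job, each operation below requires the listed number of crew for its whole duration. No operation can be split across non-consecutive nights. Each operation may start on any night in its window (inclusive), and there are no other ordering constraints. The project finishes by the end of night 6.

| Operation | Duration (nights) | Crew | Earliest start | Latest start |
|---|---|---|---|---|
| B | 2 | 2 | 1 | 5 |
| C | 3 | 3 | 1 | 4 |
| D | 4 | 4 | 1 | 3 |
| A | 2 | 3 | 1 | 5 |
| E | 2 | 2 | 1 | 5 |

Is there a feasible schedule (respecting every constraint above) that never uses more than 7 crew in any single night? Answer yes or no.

yes

Schedule B@1, C@1, D@3, A@4, E@1: n1:7  n2:7  n3:7  n4:7  n5:7  n6:4 — peak 7 ≤ 7.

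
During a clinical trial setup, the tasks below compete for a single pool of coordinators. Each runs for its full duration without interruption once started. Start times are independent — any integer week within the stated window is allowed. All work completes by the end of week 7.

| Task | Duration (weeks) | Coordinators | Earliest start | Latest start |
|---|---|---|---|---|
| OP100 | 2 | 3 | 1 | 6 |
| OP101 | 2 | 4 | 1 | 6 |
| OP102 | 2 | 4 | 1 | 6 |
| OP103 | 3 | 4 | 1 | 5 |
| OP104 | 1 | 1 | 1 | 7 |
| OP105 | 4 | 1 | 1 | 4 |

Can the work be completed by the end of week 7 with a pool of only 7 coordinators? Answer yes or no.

yes

Schedule OP100@1, OP101@1, OP102@3, OP103@5, OP104@3, OP105@3: w1:7  w2:7  w3:6  w4:5  w5:5  w6:5  w7:4 — peak 7 ≤ 7.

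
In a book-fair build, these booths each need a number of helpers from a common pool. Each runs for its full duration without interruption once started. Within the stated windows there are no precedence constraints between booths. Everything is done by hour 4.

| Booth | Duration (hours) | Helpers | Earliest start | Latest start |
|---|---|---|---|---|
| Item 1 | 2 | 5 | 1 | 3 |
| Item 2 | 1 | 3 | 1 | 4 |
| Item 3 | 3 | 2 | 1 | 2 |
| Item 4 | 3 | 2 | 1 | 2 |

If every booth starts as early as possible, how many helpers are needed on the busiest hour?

12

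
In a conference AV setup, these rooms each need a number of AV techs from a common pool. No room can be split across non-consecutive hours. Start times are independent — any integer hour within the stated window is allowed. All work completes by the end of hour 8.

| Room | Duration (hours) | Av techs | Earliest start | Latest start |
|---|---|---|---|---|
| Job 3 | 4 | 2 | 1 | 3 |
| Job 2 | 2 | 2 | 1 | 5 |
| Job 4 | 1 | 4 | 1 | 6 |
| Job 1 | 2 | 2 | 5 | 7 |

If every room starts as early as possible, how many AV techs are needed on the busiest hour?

Early-start schedule: Job 3@1, Job 2@1, Job 4@1, Job 1@5.
Load per hour: hour 1: 8, hour 2: 4, hour 3: 2, hour 4: 2, hour 5: 2, hour 6: 2, hour 7: 0, hour 8: 0.
Peak is 8.

8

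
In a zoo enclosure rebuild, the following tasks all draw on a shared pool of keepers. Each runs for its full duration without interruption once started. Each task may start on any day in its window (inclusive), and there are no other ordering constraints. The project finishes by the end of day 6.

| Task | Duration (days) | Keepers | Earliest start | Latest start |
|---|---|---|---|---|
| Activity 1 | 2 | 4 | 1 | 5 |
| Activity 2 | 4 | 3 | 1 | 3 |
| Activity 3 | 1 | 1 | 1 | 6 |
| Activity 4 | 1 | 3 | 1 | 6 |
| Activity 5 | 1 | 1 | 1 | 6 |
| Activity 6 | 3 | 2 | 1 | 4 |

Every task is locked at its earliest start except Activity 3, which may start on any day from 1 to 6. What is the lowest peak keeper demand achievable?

Activity 3@1: d1:14  d2:9  d3:5  d4:3  d5:0  d6:0 → peak 14
Activity 3@2: d1:13  d2:10  d3:5  d4:3  d5:0  d6:0 → peak 13
Activity 3@3: d1:13  d2:9  d3:6  d4:3  d5:0  d6:0 → peak 13
Activity 3@4: d1:13  d2:9  d3:5  d4:4  d5:0  d6:0 → peak 13
Activity 3@5: d1:13  d2:9  d3:5  d4:3  d5:1  d6:0 → peak 13
Activity 3@6: d1:13  d2:9  d3:5  d4:3  d5:0  d6:1 → peak 13
Best is Activity 3@2, peak 13.

13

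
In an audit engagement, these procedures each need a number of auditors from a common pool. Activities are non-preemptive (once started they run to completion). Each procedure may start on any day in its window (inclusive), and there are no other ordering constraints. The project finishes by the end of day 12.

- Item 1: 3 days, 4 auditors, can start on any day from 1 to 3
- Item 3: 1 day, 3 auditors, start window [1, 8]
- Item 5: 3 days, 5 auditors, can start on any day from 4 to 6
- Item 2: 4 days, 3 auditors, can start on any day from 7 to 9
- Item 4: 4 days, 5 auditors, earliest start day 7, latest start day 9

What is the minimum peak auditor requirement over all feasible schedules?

Schedule Item 1@1, Item 3@1, Item 5@4, Item 2@7, Item 4@7: d1:7  d2:4  d3:4  d4:5  d5:5  d6:5  d7:8  d8:8  d9:8  d10:8  d11:0  d12:0 — peak 8.

8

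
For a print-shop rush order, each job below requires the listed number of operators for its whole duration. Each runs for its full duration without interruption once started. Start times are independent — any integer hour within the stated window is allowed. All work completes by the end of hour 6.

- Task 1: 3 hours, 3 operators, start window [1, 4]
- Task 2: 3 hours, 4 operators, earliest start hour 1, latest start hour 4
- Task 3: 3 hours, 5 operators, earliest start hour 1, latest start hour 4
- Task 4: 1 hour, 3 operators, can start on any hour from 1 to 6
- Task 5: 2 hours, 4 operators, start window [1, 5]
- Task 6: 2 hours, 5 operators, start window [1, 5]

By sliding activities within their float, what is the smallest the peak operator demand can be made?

11

Early-start (Task 1@1, Task 2@1, Task 3@1, Task 4@1, Task 5@1, Task 6@1) gives peak 24: h1:24  h2:21  h3:12  h4:0  h5:0  h6:0.
Shift Task 3→4, Task 5→2, Task 6→4.
Schedule Task 1@1, Task 2@1, Task 3@4, Task 4@1, Task 5@2, Task 6@4: h1:10  h2:11  h3:11  h4:10  h5:10  h6:5 — peak 11.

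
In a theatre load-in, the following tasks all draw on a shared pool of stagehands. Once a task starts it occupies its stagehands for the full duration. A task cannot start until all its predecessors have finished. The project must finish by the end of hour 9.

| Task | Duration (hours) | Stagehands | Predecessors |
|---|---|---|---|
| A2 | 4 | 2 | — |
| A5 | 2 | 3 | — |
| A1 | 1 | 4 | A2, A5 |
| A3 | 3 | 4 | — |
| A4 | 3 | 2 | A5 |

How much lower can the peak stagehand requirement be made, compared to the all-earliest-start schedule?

4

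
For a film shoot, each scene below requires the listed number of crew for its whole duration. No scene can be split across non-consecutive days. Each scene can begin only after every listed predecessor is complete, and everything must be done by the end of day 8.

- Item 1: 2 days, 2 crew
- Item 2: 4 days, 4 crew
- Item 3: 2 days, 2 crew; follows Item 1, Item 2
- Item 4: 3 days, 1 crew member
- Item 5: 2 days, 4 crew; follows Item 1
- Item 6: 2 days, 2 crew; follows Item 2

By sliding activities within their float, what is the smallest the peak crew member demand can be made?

Early-start (Item 1@1, Item 2@1, Item 3@5, Item 4@1, Item 5@3, Item 6@5) gives peak 9: d1:7  d2:7  d3:9  d4:8  d5:4  d6:4  d7:0  d8:0.
Shift Item 4→3, Item 5→6, Item 6→7.
Schedule Item 1@1, Item 2@1, Item 3@5, Item 4@3, Item 5@6, Item 6@7: d1:6  d2:6  d3:5  d4:5  d5:3  d6:6  d7:6  d8:2 — peak 6.

6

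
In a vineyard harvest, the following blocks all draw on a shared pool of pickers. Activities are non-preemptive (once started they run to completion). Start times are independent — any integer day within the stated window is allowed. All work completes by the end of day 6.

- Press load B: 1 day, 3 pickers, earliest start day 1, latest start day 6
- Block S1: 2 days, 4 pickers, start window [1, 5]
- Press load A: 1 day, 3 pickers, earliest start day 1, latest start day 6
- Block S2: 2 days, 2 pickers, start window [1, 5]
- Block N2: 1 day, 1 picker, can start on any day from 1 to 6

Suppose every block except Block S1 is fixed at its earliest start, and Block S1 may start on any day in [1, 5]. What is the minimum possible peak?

Block S1@1: d1:13  d2:6  d3:0  d4:0  d5:0  d6:0 → peak 13
Block S1@2: d1:9  d2:6  d3:4  d4:0  d5:0  d6:0 → peak 9
Block S1@3: d1:9  d2:2  d3:4  d4:4  d5:0  d6:0 → peak 9
Block S1@4: d1:9  d2:2  d3:0  d4:4  d5:4  d6:0 → peak 9
Block S1@5: d1:9  d2:2  d3:0  d4:0  d5:4  d6:4 → peak 9
Best is Block S1@2, peak 9.

9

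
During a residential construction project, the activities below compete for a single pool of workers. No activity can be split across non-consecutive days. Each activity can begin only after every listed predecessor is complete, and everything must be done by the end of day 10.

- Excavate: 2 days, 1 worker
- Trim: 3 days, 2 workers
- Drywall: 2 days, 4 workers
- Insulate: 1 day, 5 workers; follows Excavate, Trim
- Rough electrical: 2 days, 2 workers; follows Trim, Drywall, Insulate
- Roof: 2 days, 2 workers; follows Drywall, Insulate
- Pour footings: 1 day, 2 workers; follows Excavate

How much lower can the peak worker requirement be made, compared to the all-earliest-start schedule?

2

Early-start peak: d1:7  d2:7  d3:4  d4:5  d5:4  d6:4  d7:0  d8:0  d9:0  d10:0 ⇒ 7.
Leveled (Excavate@1, Trim@1, Drywall@4, Insulate@6, Rough electrical@7, Roof@7, Pour footings@3): d1:3  d2:3  d3:4  d4:4  d5:4  d6:5  d7:4  d8:4  d9:0  d10:0 ⇒ 5.
Reduction 7 − 5 = 2.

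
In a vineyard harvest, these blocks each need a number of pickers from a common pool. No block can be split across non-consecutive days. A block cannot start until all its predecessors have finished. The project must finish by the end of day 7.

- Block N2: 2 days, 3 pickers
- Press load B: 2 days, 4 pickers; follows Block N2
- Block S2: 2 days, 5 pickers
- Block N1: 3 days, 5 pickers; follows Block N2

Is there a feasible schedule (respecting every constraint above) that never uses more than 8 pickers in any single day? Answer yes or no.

yes

Schedule Block N2@1, Press load B@3, Block S2@1, Block N1@5: d1:8  d2:8  d3:4  d4:4  d5:5  d6:5  d7:5 — peak 8 ≤ 8.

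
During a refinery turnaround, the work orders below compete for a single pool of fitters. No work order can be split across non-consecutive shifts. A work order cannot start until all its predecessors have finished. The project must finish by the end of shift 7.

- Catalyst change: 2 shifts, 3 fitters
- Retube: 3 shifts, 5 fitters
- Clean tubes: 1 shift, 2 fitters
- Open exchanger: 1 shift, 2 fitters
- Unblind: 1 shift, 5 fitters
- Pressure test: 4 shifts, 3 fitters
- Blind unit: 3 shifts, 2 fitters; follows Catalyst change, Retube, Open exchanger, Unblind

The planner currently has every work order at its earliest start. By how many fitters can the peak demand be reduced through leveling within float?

12

Early-start peak: s1:20  s2:11  s3:8  s4:5  s5:2  s6:2  s7:0 ⇒ 20.
Leveled (Catalyst change@1, Retube@1, Clean tubes@5, Open exchanger@3, Unblind@4, Pressure test@4, Blind unit@5): s1:8  s2:8  s3:7  s4:8  s5:7  s6:5  s7:5 ⇒ 8.
Reduction 20 − 8 = 12.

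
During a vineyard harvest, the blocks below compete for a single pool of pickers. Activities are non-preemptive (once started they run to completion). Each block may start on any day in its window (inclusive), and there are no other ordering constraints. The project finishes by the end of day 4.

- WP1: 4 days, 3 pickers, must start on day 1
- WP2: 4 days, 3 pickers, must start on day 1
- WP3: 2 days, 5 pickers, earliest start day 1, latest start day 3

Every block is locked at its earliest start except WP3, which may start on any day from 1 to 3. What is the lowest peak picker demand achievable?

WP3@1: d1:11  d2:11  d3:6  d4:6 → peak 11
WP3@2: d1:6  d2:11  d3:11  d4:6 → peak 11
WP3@3: d1:6  d2:6  d3:11  d4:11 → peak 11
Best is WP3@1, peak 11.

11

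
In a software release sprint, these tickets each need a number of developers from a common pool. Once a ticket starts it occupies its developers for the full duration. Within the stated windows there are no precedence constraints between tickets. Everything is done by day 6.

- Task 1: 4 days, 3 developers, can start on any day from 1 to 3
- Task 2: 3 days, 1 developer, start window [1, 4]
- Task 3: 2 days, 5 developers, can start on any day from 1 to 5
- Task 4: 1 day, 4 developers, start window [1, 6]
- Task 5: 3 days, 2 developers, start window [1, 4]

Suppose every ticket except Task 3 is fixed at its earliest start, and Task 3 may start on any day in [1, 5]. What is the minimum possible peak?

Task 3@1: d1:15  d2:11  d3:6  d4:3  d5:0  d6:0 → peak 15
Task 3@2: d1:10  d2:11  d3:11  d4:3  d5:0  d6:0 → peak 11
Task 3@3: d1:10  d2:6  d3:11  d4:8  d5:0  d6:0 → peak 11
Task 3@4: d1:10  d2:6  d3:6  d4:8  d5:5  d6:0 → peak 10
Task 3@5: d1:10  d2:6  d3:6  d4:3  d5:5  d6:5 → peak 10
Best is Task 3@4, peak 10.

10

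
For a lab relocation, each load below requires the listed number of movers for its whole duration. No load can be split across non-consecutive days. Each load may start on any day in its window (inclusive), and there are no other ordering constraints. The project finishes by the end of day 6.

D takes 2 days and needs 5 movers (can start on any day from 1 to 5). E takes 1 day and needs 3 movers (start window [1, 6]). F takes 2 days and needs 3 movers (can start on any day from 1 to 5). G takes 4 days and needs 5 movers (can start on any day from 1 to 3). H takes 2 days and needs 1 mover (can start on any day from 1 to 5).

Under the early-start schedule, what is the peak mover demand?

Early-start schedule: D@1, E@1, F@1, G@1, H@1.
Load per day: day 1: 17, day 2: 14, day 3: 5, day 4: 5, day 5: 0, day 6: 0.
Peak is 17.

17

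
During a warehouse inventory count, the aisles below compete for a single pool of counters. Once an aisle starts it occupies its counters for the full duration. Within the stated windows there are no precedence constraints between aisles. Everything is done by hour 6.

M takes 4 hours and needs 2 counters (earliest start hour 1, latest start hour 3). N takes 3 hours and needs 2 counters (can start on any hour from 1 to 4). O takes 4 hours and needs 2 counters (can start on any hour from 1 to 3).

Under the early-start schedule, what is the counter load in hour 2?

6

At early start, hour 2 has: M, N, O.
Demand: 2 + 2 + 2 = 6.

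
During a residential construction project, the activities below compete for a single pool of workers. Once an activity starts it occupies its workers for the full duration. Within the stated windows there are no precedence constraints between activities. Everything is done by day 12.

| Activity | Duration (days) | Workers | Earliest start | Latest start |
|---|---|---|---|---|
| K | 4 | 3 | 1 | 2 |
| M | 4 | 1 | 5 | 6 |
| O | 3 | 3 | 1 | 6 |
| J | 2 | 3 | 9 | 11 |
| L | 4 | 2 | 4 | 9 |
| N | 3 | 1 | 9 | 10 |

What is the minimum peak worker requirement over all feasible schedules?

Schedule K@1, M@5, O@1, J@9, L@4, N@9: d1:6  d2:6  d3:6  d4:5  d5:3  d6:3  d7:3  d8:1  d9:4  d10:4  d11:1  d12:0 — peak 6.

6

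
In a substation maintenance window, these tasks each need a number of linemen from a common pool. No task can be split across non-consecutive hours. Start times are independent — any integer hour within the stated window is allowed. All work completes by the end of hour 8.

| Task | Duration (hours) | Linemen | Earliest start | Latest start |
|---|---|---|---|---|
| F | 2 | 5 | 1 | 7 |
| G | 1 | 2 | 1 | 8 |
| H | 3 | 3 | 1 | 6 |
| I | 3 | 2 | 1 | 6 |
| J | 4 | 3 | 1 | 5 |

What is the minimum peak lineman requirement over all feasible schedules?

6

Early-start (F@1, G@1, H@1, I@1, J@1) gives peak 15: h1:15  h2:13  h3:8  h4:3  h5:0  h6:0  h7:0  h8:0.
Shift G→3, H→3, I→6, J→4.
Schedule F@1, G@3, H@3, I@6, J@4: h1:5  h2:5  h3:5  h4:6  h5:6  h6:5  h7:5  h8:2 — peak 6.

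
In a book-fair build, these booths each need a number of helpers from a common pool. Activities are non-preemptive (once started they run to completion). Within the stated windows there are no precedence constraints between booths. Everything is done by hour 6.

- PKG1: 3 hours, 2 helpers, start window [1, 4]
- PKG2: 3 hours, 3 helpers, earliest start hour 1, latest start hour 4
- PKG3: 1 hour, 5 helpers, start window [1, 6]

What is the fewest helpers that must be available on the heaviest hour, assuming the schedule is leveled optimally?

Early-start (PKG1@1, PKG2@1, PKG3@1) gives peak 10: h1:10  h2:5  h3:5  h4:0  h5:0  h6:0.
Shift PKG3→4.
Schedule PKG1@1, PKG2@1, PKG3@4: h1:5  h2:5  h3:5  h4:5  h5:0  h6:0 — peak 5.

5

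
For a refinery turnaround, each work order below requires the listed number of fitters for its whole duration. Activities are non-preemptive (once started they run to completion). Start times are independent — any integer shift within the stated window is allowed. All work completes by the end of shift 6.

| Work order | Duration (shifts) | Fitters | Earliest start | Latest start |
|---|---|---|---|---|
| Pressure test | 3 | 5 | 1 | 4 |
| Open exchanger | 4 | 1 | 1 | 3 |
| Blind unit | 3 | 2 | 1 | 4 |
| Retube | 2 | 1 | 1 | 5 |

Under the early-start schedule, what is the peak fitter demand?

9

Early-start schedule: Pressure test@1, Open exchanger@1, Blind unit@1, Retube@1.
Load per shift: shift 1: 9, shift 2: 9, shift 3: 8, shift 4: 1, shift 5: 0, shift 6: 0.
Peak is 9.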